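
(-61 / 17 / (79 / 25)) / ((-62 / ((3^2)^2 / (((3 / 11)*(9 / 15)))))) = 754875 / 83266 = 9.07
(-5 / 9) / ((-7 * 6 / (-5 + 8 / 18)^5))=-579281005 / 22320522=-25.95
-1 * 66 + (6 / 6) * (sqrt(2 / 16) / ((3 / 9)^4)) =-66 + 81 * sqrt(2) / 4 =-37.36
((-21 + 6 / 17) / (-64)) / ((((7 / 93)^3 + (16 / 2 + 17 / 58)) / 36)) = 73687949127 / 52620523096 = 1.40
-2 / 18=-1 / 9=-0.11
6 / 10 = 3 / 5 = 0.60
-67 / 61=-1.10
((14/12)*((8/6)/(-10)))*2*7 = -98/45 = -2.18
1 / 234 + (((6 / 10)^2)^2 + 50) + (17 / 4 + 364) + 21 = 128519783 / 292500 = 439.38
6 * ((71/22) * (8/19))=1704/209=8.15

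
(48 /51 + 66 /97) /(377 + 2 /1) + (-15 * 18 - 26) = -184988742 /624971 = -296.00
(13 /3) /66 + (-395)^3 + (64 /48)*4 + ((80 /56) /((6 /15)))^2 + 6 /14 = -597932866961 /9702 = -61629856.42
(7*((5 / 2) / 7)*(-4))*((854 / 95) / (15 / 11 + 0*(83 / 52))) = -65.92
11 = 11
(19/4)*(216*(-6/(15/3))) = -6156/5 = -1231.20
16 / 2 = 8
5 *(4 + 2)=30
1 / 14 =0.07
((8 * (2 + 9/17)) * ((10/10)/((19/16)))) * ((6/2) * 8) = 132096/323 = 408.97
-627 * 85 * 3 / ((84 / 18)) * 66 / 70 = -3165723 / 98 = -32303.30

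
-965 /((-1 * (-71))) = -965 /71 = -13.59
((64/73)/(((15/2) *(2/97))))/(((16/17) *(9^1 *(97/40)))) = 544/1971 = 0.28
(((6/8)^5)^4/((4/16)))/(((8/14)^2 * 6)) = 56950811883/8796093022208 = 0.01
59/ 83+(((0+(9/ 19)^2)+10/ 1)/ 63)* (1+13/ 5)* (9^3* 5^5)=279164320343/ 209741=1330995.47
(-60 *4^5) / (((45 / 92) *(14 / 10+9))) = -12077.95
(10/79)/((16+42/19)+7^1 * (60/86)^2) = 175655/29998433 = 0.01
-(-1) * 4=4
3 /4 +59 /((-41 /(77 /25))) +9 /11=-129167 /45100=-2.86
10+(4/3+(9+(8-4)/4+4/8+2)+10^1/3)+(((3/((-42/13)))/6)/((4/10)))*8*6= 361/42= 8.60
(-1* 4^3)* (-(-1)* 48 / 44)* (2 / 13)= -10.74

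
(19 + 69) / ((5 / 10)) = 176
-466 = -466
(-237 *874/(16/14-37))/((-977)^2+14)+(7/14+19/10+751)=300847961187/399317155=753.41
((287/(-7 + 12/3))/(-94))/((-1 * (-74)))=287/20868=0.01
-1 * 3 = -3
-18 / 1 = -18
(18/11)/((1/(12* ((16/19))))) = 3456/209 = 16.54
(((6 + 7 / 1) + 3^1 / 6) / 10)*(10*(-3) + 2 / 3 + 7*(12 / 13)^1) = -2007 / 65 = -30.88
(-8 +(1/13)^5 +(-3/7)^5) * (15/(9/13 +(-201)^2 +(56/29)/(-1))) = -2175555886500/731111740976617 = -0.00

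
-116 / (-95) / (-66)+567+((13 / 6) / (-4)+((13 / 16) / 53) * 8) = 566.56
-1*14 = -14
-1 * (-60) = 60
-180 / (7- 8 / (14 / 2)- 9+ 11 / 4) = 5040 / 11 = 458.18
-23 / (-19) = 23 / 19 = 1.21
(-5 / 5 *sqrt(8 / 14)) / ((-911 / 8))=16 *sqrt(7) / 6377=0.01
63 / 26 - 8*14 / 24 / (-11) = 2443 / 858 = 2.85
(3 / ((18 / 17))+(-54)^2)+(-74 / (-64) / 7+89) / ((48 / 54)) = 16230919 / 5376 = 3019.14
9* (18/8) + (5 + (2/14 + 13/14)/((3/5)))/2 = 331/14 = 23.64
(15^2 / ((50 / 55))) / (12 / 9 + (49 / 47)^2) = 102.26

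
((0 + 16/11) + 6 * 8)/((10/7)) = 1904/55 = 34.62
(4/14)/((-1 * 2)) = -1/7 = -0.14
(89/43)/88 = 89/3784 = 0.02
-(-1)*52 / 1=52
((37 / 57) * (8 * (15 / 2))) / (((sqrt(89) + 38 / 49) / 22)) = 83.93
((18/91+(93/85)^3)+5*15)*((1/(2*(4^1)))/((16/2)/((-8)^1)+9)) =2137826931/1788332000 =1.20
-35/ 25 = -7/ 5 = -1.40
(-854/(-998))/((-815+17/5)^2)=10675/8217214636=0.00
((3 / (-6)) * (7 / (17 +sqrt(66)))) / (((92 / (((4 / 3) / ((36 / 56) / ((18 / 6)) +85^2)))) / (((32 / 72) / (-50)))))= 1666 / 350199272475 - 98 * sqrt(66) / 350199272475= 0.00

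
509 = 509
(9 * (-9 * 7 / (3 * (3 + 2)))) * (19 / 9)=-399 / 5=-79.80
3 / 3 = 1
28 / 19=1.47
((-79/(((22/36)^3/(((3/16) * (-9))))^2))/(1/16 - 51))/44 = 1.93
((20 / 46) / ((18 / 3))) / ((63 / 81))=15 / 161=0.09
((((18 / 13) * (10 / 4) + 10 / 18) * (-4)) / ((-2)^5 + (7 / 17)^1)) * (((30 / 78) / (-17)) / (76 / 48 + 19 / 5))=-188000 / 87939657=-0.00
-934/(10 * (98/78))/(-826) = 18213/202370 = 0.09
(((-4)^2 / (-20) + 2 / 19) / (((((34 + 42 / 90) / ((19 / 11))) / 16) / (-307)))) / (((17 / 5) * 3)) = 147360 / 8789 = 16.77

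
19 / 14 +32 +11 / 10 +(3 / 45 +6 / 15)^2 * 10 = 2308 / 63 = 36.63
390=390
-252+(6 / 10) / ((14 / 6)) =-8811 / 35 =-251.74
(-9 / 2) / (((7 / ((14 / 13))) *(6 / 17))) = -51 / 26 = -1.96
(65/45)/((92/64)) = 208/207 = 1.00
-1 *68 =-68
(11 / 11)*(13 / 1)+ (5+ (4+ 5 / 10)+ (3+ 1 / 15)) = 767 / 30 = 25.57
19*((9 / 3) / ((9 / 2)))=38 / 3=12.67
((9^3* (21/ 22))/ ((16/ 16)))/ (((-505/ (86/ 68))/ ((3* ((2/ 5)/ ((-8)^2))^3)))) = -1974861/ 1547223040000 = -0.00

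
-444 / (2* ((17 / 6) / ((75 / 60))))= -1665 / 17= -97.94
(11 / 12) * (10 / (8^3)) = 55 / 3072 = 0.02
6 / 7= 0.86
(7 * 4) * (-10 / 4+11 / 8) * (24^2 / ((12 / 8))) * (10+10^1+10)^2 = -10886400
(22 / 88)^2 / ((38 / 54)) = 27 / 304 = 0.09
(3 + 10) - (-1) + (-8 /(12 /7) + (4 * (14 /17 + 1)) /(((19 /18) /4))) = 36.97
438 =438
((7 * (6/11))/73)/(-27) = -14/7227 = -0.00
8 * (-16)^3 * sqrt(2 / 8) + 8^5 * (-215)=-7061504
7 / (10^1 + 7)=0.41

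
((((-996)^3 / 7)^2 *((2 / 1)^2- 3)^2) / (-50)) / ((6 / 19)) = -1545711312736945152 / 1225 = -1261805153254649.10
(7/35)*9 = 9/5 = 1.80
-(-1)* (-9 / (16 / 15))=-135 / 16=-8.44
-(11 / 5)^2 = -121 / 25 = -4.84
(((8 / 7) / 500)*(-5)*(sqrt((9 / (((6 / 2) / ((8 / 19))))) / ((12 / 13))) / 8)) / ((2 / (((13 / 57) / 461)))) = -13*sqrt(494) / 698968200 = -0.00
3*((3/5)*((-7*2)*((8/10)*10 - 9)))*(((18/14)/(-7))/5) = -162/175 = -0.93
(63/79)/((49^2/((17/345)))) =51/3116155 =0.00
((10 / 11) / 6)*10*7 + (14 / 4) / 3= 259 / 22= 11.77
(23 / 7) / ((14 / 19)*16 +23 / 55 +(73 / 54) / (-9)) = 11681010 / 42865319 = 0.27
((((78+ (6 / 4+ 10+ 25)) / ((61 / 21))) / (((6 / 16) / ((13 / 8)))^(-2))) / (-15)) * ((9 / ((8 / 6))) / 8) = -389529 / 3298880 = -0.12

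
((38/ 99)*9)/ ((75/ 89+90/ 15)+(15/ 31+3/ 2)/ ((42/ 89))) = 2935576/ 9387103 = 0.31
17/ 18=0.94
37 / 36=1.03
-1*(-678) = 678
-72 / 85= -0.85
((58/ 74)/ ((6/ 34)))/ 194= 493/ 21534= 0.02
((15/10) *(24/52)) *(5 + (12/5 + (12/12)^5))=378/65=5.82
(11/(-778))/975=-11/758550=-0.00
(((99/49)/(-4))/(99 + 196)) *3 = -297/57820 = -0.01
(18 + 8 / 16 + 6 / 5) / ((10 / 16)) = 788 / 25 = 31.52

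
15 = 15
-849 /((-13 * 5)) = 849 /65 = 13.06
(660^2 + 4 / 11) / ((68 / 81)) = 97029981 / 187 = 518876.90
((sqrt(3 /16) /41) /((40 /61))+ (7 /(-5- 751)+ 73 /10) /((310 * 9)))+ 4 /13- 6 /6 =-435749 /631800+ 61 * sqrt(3) /6560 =-0.67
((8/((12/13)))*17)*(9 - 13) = -1768/3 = -589.33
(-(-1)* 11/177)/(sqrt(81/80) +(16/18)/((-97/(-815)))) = 1669641600/197006873509 - 100601028* sqrt(5)/197006873509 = 0.01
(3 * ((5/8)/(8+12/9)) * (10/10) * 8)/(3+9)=15/112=0.13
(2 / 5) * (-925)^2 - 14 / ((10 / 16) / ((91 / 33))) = 56461058 / 165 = 342188.23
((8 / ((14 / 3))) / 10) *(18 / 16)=27 / 140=0.19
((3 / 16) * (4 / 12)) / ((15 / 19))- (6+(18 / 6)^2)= -3581 / 240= -14.92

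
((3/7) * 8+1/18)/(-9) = -0.39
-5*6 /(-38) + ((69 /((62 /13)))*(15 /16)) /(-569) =8211075 /10724512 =0.77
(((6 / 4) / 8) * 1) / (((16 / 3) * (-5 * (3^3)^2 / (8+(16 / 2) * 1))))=-1 / 6480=-0.00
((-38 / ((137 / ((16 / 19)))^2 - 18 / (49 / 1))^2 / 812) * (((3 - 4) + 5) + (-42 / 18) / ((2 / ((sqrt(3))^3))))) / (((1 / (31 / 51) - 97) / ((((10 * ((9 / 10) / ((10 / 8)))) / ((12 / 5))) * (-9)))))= -178740559872 / 2362213859634035467559 + 156397989888 * sqrt(3) / 2362213859634035467559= 0.00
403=403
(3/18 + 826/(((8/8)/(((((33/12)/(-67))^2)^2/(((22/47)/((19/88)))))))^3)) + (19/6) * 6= 16166474640369171151629657549628363/843468242106217543750306542649344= 19.17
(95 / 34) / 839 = 95 / 28526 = 0.00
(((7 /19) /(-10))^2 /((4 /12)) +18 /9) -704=-702.00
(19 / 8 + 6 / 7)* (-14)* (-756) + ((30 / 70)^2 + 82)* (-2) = 1668187 / 49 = 34044.63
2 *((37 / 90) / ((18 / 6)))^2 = 0.04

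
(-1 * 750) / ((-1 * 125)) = 6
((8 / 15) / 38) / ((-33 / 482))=-1928 / 9405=-0.20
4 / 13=0.31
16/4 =4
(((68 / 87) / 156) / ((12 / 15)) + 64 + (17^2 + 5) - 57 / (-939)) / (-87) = -1521081361 / 369579132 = -4.12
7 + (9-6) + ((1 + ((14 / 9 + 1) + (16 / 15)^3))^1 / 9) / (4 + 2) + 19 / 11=11843653 / 1002375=11.82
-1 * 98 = -98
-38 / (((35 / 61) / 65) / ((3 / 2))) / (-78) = 1159 / 14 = 82.79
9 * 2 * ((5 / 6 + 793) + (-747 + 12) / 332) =2365359 / 166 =14249.15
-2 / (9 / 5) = -1.11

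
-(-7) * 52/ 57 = 364/ 57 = 6.39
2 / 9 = 0.22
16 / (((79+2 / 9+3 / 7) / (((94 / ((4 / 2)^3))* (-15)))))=-35.40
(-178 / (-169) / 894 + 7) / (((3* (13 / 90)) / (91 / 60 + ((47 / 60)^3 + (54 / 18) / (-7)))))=125450645329 / 4949577360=25.35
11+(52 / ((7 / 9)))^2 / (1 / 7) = 219101 / 7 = 31300.14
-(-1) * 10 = 10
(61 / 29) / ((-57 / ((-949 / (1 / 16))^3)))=213544514719744 / 1653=129186034313.21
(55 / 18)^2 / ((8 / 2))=3025 / 1296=2.33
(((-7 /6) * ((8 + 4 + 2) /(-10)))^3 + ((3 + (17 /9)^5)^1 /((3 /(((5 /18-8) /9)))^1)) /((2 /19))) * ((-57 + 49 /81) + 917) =-59491.13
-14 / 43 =-0.33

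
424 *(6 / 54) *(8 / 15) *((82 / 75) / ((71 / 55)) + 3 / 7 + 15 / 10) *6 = 418.43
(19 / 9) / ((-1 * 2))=-19 / 18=-1.06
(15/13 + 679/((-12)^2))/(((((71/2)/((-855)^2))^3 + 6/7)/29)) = 96812033265638718890625/487541145868224639802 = 198.57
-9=-9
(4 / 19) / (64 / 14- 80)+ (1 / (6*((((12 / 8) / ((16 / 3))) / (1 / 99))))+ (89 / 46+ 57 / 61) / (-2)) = -18544345 / 12955302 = -1.43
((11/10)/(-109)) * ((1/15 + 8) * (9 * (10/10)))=-3993/5450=-0.73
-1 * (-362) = 362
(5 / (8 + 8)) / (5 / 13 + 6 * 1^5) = 65 / 1328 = 0.05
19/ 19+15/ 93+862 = 26758/ 31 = 863.16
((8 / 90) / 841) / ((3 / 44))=176 / 113535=0.00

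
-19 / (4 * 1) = -19 / 4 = -4.75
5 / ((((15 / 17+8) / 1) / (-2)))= -1.13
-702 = -702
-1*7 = -7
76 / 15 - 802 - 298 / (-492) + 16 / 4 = -974563 / 1230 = -792.33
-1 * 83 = -83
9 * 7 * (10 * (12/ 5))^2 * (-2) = -72576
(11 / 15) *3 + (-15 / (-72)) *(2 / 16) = 2137 / 960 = 2.23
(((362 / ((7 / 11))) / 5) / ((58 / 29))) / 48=1991 / 1680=1.19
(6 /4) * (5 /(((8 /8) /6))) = 45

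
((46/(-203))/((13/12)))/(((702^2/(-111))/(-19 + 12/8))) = -4255/5160753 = -0.00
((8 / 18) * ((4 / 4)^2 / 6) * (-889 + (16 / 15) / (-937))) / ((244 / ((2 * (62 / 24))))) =-387342241 / 277783020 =-1.39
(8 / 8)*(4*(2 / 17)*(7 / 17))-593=-171321 / 289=-592.81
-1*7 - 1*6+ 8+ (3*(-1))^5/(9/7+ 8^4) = -145106/28681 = -5.06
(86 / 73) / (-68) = -43 / 2482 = -0.02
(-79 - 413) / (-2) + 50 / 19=4724 / 19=248.63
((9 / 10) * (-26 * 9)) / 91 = -81 / 35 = -2.31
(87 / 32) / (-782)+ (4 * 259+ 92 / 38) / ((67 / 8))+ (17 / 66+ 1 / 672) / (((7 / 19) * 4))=12791367119761 / 103020855168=124.16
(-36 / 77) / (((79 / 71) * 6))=-426 / 6083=-0.07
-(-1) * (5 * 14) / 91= 10 / 13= 0.77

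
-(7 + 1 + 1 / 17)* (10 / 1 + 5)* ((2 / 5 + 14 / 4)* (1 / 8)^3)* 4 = -16029 / 4352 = -3.68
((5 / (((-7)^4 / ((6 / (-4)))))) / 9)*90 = -75 / 2401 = -0.03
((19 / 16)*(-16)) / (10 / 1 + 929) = -19 / 939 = -0.02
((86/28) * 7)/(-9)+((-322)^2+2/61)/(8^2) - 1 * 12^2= 25889507/17568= 1473.67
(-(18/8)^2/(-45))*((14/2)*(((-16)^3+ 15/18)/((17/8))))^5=-9633505145223189272938224448/191680695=-50258087520097886085.70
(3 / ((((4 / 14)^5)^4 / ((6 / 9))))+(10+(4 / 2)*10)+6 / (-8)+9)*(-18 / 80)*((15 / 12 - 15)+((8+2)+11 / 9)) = 86559012352.32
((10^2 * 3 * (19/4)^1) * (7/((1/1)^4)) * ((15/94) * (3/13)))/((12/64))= 1197000/611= 1959.08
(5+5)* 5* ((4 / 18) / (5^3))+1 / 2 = 53 / 90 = 0.59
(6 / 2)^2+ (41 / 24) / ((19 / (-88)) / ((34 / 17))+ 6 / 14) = 16979 / 1185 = 14.33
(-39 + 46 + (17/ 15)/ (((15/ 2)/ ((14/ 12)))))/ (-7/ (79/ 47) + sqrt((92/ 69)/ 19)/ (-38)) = -215887717759/ 125283870900 + 143599169*sqrt(57)/ 375851612700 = -1.72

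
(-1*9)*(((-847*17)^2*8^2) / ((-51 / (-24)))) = -56198951424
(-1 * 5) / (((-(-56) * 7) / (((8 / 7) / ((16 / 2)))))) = -5 / 2744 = -0.00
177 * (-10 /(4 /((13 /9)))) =-3835 /6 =-639.17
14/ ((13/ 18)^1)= 252/ 13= 19.38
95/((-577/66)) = -10.87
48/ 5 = 9.60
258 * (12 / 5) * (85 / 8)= 6579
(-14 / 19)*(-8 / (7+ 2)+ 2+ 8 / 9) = -28 / 19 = -1.47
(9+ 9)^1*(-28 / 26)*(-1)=252 / 13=19.38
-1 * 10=-10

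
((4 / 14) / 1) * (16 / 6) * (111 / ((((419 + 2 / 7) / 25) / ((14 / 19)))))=41440 / 11153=3.72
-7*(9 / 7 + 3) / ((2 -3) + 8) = -30 / 7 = -4.29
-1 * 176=-176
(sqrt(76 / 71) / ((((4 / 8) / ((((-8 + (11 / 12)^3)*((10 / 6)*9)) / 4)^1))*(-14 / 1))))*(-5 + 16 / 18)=-2311205*sqrt(1349) / 5152896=-16.47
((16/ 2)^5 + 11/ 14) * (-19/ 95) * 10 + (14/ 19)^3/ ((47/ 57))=-7783774197/ 118769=-65537.09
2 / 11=0.18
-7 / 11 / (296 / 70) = -245 / 1628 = -0.15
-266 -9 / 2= -541 / 2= -270.50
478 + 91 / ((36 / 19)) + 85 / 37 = 703729 / 1332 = 528.33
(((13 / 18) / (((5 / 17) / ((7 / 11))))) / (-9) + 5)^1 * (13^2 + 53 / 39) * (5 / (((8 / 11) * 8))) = 71427983 / 101088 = 706.59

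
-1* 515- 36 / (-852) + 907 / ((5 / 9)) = 396763 / 355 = 1117.64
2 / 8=1 / 4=0.25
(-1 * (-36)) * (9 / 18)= 18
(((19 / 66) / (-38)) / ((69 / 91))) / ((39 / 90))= -35 / 1518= -0.02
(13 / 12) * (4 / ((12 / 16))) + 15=187 / 9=20.78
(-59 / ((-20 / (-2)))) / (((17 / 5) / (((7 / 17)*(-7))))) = 2891 / 578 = 5.00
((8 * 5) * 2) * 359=28720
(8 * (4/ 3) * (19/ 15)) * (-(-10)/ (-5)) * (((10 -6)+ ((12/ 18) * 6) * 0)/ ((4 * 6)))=-608/ 135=-4.50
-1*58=-58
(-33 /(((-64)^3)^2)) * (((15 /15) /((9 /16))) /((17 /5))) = -55 /219043332096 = -0.00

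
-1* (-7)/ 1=7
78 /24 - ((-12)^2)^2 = -82931 /4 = -20732.75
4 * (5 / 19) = 20 / 19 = 1.05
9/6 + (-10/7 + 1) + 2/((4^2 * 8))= 487/448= 1.09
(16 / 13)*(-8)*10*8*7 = -71680 / 13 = -5513.85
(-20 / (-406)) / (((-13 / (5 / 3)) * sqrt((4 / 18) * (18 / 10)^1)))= -25 * sqrt(10) / 7917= -0.01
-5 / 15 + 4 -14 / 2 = -10 / 3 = -3.33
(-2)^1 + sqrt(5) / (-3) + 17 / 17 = -1 - sqrt(5) / 3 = -1.75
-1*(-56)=56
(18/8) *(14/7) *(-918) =-4131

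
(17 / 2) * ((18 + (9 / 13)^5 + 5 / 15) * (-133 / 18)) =-23286335191 / 20049822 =-1161.42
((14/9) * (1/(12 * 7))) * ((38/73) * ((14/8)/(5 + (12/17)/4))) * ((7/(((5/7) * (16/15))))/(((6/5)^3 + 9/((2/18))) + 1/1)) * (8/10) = 2769725/9681636096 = 0.00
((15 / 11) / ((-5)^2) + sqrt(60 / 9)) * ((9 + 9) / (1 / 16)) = 864 / 55 + 192 * sqrt(15) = 759.32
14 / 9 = 1.56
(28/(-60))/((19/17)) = -119/285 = -0.42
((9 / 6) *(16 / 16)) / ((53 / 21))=63 / 106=0.59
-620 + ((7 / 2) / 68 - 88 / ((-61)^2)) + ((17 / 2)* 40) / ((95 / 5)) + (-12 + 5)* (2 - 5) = -5587096795 / 9615064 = -581.08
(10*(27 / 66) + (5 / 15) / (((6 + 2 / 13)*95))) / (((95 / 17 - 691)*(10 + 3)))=-0.00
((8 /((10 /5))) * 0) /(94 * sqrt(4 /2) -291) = 0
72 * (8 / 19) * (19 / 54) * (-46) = -1472 / 3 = -490.67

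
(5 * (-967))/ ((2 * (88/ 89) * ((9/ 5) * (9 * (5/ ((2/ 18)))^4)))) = -86063/ 2338340400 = -0.00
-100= -100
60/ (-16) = -15/ 4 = -3.75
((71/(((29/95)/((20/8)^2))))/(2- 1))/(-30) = -33725/696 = -48.46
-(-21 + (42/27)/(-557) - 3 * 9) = 240638/5013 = 48.00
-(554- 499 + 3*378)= -1189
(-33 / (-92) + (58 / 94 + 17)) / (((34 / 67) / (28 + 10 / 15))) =74643829 / 73508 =1015.45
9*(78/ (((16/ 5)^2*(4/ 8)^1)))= 8775/ 64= 137.11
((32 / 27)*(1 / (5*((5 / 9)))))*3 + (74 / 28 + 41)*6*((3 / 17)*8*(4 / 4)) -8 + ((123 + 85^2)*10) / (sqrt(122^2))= 175169788 / 181475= 965.26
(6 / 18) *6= 2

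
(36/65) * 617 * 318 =7063416/65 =108667.94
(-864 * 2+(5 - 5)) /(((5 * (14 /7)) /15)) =-2592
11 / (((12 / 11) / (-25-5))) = -605 / 2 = -302.50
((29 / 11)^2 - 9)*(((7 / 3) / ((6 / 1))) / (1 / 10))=-8680 / 1089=-7.97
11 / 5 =2.20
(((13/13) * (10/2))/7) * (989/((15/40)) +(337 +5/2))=89305/42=2126.31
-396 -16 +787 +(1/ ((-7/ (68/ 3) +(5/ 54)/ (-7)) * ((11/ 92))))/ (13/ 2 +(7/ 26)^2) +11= 25760950786/ 67428449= 382.05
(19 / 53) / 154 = 19 / 8162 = 0.00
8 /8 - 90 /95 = 1 /19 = 0.05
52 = 52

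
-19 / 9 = -2.11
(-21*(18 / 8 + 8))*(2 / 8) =-861 / 16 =-53.81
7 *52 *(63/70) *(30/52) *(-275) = -51975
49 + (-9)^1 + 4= 44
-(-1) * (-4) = -4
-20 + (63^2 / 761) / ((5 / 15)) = -3313 / 761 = -4.35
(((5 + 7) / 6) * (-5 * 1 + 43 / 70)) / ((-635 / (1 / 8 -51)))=-124949 / 177800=-0.70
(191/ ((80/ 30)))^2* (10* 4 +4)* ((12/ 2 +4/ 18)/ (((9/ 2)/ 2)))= 5618074/ 9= 624230.44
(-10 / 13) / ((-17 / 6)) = 60 / 221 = 0.27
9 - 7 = 2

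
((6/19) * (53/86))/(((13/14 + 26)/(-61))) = -135786/308009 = -0.44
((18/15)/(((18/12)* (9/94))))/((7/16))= 6016/315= 19.10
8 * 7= 56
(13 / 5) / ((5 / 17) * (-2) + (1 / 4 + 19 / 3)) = 2652 / 6115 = 0.43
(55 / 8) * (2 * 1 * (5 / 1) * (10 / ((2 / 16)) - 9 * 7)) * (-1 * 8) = -9350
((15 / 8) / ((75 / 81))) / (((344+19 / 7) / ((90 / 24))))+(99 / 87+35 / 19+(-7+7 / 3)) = -71238493 / 42792864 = -1.66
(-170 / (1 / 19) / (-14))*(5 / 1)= 8075 / 7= 1153.57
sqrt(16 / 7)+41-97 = -56+4 * sqrt(7) / 7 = -54.49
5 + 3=8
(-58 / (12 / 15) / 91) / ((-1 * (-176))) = -145 / 32032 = -0.00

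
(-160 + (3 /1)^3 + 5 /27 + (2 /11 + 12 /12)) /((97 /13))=-508235 /28809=-17.64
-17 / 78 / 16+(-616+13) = -752561 / 1248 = -603.01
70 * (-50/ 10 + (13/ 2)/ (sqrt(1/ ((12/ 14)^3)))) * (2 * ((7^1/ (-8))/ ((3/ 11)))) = 13475/ 6 - 715 * sqrt(42)/ 2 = -71.03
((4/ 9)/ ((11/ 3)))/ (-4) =-0.03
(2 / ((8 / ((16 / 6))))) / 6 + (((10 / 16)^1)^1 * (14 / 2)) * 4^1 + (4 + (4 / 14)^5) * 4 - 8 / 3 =9363803 / 302526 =30.95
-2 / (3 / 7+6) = -14 / 45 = -0.31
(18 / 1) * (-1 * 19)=-342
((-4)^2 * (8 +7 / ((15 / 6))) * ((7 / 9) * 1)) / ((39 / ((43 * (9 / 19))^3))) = 12983175072 / 445835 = 29121.03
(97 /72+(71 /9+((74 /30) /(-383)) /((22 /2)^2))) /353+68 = 400624343507 /5889268440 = 68.03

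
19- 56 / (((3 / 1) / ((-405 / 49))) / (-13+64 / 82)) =-535627 / 287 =-1866.30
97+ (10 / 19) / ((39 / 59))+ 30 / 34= 1243054 / 12597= 98.68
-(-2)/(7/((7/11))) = 2/11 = 0.18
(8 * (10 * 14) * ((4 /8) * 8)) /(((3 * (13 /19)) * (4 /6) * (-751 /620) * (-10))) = 2638720 /9763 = 270.28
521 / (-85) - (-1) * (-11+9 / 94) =-136099 / 7990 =-17.03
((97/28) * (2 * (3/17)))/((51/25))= 2425/4046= 0.60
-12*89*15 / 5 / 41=-3204 / 41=-78.15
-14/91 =-2/13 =-0.15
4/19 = 0.21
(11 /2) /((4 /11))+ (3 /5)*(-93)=-1627 /40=-40.68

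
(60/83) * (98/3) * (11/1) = 21560/83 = 259.76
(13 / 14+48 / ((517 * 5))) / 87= 34277 / 3148530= 0.01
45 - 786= -741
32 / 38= 16 / 19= 0.84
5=5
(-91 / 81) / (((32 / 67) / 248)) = -583.35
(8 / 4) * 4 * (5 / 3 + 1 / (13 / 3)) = 592 / 39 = 15.18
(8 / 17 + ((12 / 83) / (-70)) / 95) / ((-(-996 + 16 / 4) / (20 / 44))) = 0.00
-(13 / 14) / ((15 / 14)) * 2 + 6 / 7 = -0.88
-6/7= -0.86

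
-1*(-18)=18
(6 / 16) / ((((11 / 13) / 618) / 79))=21637.02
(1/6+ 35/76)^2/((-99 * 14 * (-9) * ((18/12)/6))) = 1859/14737464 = 0.00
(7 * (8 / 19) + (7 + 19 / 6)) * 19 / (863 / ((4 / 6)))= 1495 / 7767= 0.19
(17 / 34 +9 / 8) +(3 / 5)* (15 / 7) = 163 / 56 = 2.91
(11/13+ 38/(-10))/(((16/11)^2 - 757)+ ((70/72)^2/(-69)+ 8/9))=2077498368/530309504465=0.00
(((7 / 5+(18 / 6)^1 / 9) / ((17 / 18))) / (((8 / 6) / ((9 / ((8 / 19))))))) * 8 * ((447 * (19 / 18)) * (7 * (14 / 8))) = 925117011 / 680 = 1360466.19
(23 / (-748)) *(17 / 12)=-23 / 528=-0.04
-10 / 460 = -0.02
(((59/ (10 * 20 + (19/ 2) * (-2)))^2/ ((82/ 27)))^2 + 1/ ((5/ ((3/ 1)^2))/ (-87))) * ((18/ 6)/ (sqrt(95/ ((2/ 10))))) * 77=-68700318525386163 * sqrt(19)/ 180418892640100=-1659.79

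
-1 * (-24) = 24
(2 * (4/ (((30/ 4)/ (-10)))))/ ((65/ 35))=-224/ 39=-5.74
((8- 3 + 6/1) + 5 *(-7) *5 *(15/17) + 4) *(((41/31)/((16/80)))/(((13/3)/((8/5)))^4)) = -6447734784/376291175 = -17.13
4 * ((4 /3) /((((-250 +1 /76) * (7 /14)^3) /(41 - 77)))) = 6.14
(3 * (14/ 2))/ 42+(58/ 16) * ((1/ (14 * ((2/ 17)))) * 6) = 1535/ 112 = 13.71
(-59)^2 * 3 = 10443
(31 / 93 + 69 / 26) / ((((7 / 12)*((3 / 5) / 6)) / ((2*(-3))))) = -27960 / 91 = -307.25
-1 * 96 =-96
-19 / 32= -0.59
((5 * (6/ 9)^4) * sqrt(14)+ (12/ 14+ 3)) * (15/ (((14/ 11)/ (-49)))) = -4455/ 2 - 15400 * sqrt(14)/ 27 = -4361.63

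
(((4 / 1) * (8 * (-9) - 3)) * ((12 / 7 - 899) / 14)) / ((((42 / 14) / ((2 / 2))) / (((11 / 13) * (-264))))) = -912001200 / 637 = -1431713.03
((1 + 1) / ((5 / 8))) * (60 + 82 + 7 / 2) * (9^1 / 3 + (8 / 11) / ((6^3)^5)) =188132766953569 / 134688407040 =1396.80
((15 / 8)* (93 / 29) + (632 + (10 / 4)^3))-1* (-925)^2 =-49588339 / 58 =-854971.36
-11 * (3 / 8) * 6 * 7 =-693 / 4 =-173.25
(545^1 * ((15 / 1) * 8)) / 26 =32700 / 13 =2515.38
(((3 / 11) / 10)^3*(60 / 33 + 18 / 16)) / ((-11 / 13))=-90909 / 1288408000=-0.00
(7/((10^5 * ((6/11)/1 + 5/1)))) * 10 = 77/610000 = 0.00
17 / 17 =1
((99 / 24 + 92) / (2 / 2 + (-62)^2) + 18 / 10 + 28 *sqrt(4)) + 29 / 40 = 1171 / 20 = 58.55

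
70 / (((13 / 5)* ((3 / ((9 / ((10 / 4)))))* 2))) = 210 / 13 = 16.15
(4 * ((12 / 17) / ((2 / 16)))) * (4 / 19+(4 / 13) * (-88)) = -2548224 / 4199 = -606.86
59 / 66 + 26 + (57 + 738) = 821.89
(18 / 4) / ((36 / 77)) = 9.62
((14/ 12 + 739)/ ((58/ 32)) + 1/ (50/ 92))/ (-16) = -446101/ 17400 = -25.64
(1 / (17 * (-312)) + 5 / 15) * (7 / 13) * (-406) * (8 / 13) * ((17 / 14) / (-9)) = 119567 / 19773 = 6.05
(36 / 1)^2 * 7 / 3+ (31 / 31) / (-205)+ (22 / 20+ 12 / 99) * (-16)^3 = -13381777 / 6765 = -1978.09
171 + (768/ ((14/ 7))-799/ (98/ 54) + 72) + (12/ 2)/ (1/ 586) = 181434/ 49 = 3702.73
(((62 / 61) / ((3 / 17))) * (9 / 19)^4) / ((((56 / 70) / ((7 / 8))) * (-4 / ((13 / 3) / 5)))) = -34960653 / 508773184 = -0.07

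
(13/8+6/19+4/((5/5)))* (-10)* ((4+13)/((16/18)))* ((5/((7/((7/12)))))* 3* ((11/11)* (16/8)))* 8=-3453975/152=-22723.52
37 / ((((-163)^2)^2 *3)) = 37 / 2117735283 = 0.00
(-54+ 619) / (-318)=-565 / 318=-1.78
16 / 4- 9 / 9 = 3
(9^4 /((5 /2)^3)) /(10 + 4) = 26244 /875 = 29.99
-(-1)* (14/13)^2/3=196/507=0.39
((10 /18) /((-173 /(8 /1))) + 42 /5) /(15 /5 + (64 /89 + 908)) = 0.01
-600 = -600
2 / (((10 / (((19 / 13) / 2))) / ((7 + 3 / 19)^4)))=171051008 / 445835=383.66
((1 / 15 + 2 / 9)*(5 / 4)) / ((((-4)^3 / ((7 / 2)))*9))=-91 / 41472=-0.00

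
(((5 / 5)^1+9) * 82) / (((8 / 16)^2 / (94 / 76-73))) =-235383.16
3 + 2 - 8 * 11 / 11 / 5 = 17 / 5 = 3.40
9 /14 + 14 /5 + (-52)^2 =189521 /70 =2707.44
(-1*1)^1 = -1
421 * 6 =2526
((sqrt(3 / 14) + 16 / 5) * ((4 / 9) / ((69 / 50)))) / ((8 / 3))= 25 * sqrt(42) / 2898 + 80 / 207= 0.44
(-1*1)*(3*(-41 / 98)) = 123 / 98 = 1.26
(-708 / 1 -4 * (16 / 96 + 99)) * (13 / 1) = -43082 / 3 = -14360.67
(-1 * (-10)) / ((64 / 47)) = 7.34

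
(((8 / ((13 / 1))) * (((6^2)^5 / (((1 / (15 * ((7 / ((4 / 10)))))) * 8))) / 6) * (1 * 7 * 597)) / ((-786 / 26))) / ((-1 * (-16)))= -230314719600 / 131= -1758127630.53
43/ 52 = 0.83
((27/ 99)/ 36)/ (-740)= -1/ 97680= -0.00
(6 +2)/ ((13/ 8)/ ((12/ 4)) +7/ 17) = 3264/ 389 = 8.39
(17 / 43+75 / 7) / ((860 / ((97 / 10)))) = 40546 / 323575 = 0.13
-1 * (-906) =906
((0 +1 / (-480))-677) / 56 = -46423 / 3840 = -12.09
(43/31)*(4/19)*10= 1720/589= 2.92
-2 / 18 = -1 / 9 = -0.11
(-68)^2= 4624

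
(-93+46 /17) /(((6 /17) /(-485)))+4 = 744499 /6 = 124083.17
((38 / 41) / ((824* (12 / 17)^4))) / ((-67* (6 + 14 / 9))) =-93347 / 10430337024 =-0.00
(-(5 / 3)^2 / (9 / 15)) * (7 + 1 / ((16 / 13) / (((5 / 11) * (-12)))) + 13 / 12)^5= -101623752150125 / 33812979552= -3005.47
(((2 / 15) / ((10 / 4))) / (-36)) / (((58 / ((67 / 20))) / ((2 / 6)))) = -67 / 2349000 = -0.00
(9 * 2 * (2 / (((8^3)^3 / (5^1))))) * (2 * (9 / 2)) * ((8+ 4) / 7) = 1215 / 58720256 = 0.00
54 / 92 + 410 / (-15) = -3691 / 138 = -26.75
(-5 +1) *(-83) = 332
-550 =-550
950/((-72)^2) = 475/2592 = 0.18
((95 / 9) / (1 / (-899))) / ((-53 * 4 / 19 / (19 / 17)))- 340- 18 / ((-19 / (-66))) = 548.00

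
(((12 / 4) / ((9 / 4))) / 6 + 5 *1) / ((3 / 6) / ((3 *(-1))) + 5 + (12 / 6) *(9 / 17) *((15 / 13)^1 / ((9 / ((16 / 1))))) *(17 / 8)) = 1222 / 2211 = 0.55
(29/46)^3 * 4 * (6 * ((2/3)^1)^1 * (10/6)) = 6.68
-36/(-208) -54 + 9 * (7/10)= -12357/260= -47.53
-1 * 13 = -13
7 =7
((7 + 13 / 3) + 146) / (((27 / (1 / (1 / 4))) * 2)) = 944 / 81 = 11.65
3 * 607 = 1821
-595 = -595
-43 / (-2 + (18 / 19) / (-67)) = 54739 / 2564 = 21.35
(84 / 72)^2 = 49 / 36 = 1.36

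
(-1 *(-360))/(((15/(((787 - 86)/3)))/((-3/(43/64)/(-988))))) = 269184/10621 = 25.34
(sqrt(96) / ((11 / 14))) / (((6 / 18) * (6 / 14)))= 87.29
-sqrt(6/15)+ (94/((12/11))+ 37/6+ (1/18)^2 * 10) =14963/162 -sqrt(10)/5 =91.73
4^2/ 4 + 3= 7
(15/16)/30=0.03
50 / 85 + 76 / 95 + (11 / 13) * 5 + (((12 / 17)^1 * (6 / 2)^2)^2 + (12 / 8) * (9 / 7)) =12599177 / 262990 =47.91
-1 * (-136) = 136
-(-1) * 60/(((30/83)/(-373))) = -61918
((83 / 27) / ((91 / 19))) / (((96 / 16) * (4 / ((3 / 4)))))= 1577 / 78624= 0.02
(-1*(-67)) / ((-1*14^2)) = -0.34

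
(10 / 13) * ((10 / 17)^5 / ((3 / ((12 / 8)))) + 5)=5499450 / 1419857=3.87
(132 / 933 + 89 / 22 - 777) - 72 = -844.81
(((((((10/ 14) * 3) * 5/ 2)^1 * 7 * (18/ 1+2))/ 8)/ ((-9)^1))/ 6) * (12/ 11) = -125/ 66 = -1.89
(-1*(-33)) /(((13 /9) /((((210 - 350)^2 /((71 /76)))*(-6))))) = -2654467200 /923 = -2875912.46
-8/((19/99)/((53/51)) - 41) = 6996/35693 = 0.20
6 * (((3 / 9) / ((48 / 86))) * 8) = 86 / 3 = 28.67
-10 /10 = -1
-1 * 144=-144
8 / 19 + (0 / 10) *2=8 / 19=0.42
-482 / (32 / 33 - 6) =7953 / 83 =95.82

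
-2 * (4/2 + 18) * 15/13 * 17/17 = -600/13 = -46.15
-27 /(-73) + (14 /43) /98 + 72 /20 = 436514 /109865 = 3.97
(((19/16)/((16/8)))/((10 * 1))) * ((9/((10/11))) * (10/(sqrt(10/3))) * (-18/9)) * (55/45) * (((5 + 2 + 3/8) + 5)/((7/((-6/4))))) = 682803 * sqrt(30)/179200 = 20.87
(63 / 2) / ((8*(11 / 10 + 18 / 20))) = 63 / 32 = 1.97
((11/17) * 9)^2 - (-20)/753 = 7385933/217617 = 33.94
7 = 7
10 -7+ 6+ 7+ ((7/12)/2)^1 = 391/24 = 16.29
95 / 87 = 1.09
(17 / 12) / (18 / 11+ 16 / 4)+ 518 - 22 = 369211 / 744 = 496.25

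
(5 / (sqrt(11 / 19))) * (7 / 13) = 35 * sqrt(209) / 143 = 3.54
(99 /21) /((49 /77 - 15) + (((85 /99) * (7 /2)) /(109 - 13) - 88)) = -627264 /13615931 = -0.05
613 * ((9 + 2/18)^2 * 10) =41218120/81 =508865.68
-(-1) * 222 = 222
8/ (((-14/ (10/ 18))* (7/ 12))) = -80/ 147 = -0.54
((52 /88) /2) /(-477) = -13 /20988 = -0.00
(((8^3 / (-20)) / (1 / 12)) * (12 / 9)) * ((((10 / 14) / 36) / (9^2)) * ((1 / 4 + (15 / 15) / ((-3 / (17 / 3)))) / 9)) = 7552 / 413343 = 0.02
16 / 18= 8 / 9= 0.89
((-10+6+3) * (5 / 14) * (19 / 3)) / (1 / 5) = -475 / 42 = -11.31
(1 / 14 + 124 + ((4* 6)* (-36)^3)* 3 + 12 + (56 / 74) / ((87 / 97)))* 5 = -756904895465 / 45066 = -16795475.42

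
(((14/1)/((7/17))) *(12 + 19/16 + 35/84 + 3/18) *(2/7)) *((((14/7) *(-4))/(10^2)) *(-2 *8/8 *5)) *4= 44948/105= 428.08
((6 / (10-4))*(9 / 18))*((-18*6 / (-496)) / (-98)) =-27 / 24304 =-0.00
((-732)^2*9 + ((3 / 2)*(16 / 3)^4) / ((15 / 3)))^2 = 423877727728509184 / 18225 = 23258037186749.48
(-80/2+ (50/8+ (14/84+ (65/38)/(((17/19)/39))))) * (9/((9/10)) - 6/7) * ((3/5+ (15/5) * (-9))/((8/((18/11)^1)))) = -1203696/595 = -2023.02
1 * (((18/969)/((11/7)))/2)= 21/3553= 0.01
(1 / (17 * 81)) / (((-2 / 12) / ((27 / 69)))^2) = 36 / 8993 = 0.00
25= 25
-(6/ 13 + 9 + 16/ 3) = -14.79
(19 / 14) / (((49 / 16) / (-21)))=-456 / 49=-9.31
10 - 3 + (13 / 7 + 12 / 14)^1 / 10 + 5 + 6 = 1279 / 70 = 18.27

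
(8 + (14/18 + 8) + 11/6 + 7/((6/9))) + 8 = 37.11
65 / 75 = 13 / 15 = 0.87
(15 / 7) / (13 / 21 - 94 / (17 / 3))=-765 / 5701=-0.13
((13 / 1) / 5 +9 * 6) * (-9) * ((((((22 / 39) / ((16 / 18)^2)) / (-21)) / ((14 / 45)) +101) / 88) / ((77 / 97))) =-1016181584667 / 1381219840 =-735.71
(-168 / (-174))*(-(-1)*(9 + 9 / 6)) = 294 / 29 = 10.14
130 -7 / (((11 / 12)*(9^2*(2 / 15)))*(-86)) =130.01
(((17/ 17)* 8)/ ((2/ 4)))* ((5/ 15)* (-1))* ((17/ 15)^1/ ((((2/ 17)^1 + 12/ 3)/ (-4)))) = 5.87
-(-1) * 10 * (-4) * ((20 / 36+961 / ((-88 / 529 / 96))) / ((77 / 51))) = 37334581960 / 2541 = 14692869.72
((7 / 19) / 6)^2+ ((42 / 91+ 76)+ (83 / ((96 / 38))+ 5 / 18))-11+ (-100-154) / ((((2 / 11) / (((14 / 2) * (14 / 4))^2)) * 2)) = -283275806143 / 675792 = -419176.03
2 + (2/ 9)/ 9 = 164/ 81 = 2.02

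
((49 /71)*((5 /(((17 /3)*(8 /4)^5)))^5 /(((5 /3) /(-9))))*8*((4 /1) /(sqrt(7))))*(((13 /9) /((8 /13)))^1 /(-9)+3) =-8859375*sqrt(7) /11910623789056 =-0.00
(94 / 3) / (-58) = -47 / 87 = -0.54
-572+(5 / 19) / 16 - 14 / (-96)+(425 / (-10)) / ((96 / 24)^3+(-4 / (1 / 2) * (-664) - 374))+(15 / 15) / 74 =-6032387837 / 10549218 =-571.83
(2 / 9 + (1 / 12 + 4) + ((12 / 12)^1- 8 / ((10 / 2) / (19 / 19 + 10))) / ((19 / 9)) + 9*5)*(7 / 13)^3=48614419 / 7513740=6.47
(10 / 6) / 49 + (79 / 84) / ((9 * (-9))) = 1067 / 47628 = 0.02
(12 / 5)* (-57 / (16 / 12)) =-513 / 5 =-102.60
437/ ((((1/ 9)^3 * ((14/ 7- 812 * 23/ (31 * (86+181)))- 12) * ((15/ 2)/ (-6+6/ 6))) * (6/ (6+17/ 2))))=8496448101/ 202892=41876.70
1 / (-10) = -1 / 10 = -0.10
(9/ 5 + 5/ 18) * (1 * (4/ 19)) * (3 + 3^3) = 748/ 57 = 13.12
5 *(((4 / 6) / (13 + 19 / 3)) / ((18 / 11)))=55 / 522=0.11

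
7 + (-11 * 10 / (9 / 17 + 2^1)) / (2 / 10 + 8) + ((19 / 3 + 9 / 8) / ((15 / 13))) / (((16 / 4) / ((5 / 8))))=10993765 / 4061952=2.71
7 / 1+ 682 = 689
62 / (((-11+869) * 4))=31 / 1716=0.02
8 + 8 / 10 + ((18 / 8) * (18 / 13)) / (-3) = 1009 / 130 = 7.76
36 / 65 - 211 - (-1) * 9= -13094 / 65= -201.45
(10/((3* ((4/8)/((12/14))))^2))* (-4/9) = -1.45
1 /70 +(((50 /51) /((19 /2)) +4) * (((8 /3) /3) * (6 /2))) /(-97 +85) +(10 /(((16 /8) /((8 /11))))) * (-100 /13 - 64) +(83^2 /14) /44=-12491651869 /49884120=-250.41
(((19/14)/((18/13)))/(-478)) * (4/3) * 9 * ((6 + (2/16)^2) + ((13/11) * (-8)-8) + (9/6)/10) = 9815039/35333760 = 0.28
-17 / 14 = -1.21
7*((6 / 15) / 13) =14 / 65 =0.22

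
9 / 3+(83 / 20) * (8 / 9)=301 / 45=6.69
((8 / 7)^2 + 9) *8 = 4040 / 49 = 82.45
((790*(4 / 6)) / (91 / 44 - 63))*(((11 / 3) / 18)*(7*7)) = -2676520 / 31023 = -86.28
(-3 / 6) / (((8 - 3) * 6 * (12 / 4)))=-1 / 180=-0.01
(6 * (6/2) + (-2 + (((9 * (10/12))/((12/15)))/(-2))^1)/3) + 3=901/48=18.77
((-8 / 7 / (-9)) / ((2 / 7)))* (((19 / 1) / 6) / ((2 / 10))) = 190 / 27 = 7.04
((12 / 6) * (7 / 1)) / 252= 1 / 18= 0.06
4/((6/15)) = 10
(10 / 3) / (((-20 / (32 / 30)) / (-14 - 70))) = 14.93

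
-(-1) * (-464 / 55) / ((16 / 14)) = -406 / 55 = -7.38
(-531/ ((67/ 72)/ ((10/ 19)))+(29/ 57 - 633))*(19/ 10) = -1772.36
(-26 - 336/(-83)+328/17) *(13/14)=-24375/9877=-2.47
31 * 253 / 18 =7843 / 18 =435.72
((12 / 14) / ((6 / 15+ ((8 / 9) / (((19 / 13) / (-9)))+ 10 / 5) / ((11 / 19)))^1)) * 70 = -75 / 7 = -10.71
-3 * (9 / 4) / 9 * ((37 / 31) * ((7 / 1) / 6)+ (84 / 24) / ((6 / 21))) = -5075 / 496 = -10.23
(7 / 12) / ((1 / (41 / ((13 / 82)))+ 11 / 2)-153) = -0.00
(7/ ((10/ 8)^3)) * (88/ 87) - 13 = -101951/ 10875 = -9.37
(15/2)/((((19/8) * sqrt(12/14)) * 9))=10 * sqrt(42)/171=0.38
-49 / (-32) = 49 / 32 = 1.53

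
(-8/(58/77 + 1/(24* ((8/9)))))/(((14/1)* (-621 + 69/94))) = 264704/229896615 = 0.00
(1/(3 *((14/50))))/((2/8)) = 100/21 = 4.76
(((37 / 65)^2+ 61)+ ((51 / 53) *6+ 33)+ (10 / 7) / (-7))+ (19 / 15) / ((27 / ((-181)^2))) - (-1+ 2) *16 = 1440525559918 / 888758325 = 1620.83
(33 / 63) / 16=11 / 336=0.03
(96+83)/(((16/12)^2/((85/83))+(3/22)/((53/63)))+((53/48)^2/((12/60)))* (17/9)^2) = 1655419265280/218697358919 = 7.57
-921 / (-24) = 307 / 8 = 38.38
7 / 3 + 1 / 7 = 52 / 21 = 2.48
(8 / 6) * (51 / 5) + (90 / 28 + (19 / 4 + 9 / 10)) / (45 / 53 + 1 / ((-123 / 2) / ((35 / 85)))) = 63055091 / 2613884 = 24.12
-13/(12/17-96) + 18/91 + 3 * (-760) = -336068329/147420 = -2279.67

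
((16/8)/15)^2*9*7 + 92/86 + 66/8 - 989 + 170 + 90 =-3089809/4300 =-718.56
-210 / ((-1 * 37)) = 210 / 37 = 5.68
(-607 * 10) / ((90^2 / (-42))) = 4249 / 135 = 31.47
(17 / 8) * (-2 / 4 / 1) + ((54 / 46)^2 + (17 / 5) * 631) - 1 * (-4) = 90975963 / 42320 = 2149.72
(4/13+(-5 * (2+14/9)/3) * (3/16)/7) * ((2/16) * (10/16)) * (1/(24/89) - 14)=-5795/48384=-0.12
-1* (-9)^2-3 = -84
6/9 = 2/3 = 0.67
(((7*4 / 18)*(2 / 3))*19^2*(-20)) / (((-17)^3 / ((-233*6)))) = -94206560 / 44217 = -2130.55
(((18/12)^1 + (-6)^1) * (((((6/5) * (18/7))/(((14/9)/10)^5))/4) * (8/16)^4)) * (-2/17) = 8968066875/32000528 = 280.25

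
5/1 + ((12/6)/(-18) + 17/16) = 857/144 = 5.95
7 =7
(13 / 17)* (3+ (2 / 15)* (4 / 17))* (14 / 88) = 70343 / 190740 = 0.37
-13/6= -2.17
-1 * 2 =-2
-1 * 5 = -5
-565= -565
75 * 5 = 375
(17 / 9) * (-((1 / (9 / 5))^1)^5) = -53125 / 531441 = -0.10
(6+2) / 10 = 4 / 5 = 0.80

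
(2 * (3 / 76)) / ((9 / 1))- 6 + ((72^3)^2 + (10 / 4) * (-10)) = 15881803919923 / 114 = 139314069473.01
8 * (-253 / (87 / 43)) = -87032 / 87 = -1000.37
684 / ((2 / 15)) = 5130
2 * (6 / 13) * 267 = 3204 / 13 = 246.46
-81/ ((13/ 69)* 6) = -1863/ 26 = -71.65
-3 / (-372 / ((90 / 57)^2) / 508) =114300 / 11191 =10.21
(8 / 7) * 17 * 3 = 408 / 7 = 58.29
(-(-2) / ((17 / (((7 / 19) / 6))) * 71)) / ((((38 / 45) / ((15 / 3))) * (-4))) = -525 / 3485816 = -0.00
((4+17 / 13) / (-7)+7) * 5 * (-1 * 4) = -11360 / 91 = -124.84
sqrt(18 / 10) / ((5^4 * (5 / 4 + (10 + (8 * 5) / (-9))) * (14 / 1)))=54 * sqrt(5) / 5359375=0.00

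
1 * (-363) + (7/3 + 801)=1321/3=440.33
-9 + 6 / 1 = -3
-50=-50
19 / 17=1.12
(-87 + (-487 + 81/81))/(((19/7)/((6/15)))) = -8022/95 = -84.44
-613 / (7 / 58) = -35554 / 7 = -5079.14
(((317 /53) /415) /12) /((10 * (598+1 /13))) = 4121 /20521335000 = 0.00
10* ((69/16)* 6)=1035/4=258.75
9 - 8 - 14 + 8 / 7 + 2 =-69 / 7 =-9.86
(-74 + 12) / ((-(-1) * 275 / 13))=-2.93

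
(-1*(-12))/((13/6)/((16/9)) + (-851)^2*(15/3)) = 384/115872199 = 0.00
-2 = -2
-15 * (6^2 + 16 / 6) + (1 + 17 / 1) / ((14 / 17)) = -3907 / 7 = -558.14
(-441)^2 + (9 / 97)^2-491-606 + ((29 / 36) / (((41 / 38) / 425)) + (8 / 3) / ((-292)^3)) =193701.32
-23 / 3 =-7.67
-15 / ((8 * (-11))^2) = -0.00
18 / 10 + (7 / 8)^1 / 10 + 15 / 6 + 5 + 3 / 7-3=3817 / 560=6.82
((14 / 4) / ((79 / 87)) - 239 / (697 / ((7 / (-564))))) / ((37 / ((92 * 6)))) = 5512343438 / 95754557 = 57.57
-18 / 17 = -1.06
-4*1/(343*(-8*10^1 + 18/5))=10/65513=0.00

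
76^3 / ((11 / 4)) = 1755904 / 11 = 159627.64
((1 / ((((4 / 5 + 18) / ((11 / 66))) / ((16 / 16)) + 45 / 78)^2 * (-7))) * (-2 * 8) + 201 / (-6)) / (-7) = 101884137949 / 21289335858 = 4.79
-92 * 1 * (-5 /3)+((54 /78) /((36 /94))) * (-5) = 11255 /78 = 144.29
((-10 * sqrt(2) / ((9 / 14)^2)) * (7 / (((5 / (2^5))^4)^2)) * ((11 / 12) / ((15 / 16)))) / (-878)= 66375317945581568 * sqrt(2) / 125012109375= 750878.26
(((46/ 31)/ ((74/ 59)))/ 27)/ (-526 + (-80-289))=-1357/ 27717255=-0.00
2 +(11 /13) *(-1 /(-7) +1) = 270 /91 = 2.97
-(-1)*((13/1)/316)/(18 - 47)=-0.00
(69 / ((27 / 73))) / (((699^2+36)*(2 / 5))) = 8395 / 8795466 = 0.00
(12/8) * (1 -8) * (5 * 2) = -105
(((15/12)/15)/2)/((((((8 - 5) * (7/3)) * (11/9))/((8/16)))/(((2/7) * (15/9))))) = 5/4312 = 0.00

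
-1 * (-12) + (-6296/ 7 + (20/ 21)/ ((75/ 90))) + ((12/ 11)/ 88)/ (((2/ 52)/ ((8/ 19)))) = -14260812/ 16093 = -886.15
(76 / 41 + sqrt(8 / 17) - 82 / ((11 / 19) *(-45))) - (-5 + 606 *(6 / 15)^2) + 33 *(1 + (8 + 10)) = 2 *sqrt(34) / 17 + 54800674 / 101475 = 540.73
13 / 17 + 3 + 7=183 / 17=10.76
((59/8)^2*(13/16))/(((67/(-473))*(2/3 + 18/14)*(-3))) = 149832683/2812928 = 53.27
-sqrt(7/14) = -sqrt(2)/2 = -0.71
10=10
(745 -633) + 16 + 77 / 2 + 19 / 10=842 / 5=168.40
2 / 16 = 1 / 8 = 0.12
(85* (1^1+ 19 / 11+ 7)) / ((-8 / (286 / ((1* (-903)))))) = 118235 / 3612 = 32.73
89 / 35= 2.54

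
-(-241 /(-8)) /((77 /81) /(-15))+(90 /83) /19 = 461824695 /971432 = 475.41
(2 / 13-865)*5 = -56215 / 13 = -4324.23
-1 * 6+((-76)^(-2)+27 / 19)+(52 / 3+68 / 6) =417395 / 17328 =24.09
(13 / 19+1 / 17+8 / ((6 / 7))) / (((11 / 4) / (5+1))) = 78112 / 3553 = 21.98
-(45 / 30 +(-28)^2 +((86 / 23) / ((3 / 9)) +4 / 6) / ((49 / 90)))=-1819717 / 2254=-807.33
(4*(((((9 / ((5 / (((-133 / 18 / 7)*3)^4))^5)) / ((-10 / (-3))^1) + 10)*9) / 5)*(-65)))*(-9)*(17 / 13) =639030268161307690567045217 / 13060694016000000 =48927742076.99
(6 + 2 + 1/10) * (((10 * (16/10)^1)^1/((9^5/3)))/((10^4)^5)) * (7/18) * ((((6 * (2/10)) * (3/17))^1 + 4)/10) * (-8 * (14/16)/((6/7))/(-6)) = 61397/4182637500000000000000000000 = 0.00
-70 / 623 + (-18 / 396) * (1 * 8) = -466 / 979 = -0.48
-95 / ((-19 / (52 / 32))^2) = -845 / 1216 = -0.69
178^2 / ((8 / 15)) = 118815 / 2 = 59407.50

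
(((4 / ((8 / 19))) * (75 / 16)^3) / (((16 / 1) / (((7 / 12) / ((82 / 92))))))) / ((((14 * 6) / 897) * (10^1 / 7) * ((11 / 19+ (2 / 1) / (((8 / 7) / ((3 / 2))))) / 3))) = 1466283853125 / 5234229248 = 280.13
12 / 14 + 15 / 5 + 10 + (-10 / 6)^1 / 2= 547 / 42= 13.02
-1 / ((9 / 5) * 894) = -5 / 8046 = -0.00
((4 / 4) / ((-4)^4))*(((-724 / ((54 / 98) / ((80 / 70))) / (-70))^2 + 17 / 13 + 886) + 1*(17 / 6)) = 639850541 / 121305600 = 5.27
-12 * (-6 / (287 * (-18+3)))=-24 / 1435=-0.02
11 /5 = 2.20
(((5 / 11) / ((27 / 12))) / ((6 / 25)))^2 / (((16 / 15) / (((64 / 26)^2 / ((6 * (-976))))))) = -625000 / 909346581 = -0.00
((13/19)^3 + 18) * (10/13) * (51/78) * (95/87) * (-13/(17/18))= -18848850/136097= -138.50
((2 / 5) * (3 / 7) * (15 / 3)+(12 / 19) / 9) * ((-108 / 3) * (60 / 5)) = -53280 / 133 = -400.60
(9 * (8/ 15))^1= 24/ 5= 4.80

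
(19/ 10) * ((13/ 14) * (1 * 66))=8151/ 70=116.44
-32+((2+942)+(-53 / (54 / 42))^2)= 2611.27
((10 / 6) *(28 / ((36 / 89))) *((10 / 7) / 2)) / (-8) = -2225 / 216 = -10.30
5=5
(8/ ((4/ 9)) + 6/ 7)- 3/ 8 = 1035/ 56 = 18.48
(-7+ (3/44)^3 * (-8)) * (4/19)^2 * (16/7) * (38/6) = -2386016/531069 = -4.49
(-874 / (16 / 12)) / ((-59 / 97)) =127167 / 118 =1077.69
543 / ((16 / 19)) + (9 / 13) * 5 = 134841 / 208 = 648.27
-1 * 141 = -141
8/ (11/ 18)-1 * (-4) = 188/ 11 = 17.09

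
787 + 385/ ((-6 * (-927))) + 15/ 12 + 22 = 9013991/ 11124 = 810.32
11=11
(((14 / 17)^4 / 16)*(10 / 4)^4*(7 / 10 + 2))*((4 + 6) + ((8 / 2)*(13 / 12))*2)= 18907875 / 334084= 56.60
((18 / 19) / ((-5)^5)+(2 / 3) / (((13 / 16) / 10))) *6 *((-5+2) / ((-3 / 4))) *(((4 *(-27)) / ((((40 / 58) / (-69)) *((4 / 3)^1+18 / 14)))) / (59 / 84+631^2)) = 14485616230825152 / 7099347578984375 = 2.04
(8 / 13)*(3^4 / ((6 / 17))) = 141.23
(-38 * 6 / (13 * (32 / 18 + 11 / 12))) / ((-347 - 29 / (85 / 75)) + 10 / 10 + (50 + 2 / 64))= 1488384 / 73527649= 0.02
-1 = -1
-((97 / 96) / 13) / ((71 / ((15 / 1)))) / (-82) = 485 / 2421952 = 0.00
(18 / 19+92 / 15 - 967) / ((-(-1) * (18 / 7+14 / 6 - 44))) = 1915039 / 77995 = 24.55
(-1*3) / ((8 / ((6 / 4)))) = -9 / 16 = -0.56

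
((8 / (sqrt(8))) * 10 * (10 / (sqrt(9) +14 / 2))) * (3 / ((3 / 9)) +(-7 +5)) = 140 * sqrt(2) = 197.99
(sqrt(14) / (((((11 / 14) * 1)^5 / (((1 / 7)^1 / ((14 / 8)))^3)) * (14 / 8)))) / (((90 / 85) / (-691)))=-2.53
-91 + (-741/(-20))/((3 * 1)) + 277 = 3967/20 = 198.35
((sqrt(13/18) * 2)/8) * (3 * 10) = 6.37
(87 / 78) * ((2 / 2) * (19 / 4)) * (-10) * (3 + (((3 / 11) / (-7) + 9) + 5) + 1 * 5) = -4658705 / 4004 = -1163.51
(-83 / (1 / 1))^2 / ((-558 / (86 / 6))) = -296227 / 1674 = -176.96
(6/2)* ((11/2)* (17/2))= 561/4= 140.25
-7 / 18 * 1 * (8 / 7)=-4 / 9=-0.44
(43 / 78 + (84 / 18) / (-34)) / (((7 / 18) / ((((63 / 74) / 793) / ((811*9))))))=27 / 172420222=0.00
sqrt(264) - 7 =-7 + 2 * sqrt(66) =9.25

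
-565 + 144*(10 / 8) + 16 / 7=-2679 / 7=-382.71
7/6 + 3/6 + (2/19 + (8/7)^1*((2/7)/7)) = 35555/19551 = 1.82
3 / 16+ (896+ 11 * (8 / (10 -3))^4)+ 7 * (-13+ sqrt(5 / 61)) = 7 * sqrt(305) / 61+ 31652979 / 38416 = 825.96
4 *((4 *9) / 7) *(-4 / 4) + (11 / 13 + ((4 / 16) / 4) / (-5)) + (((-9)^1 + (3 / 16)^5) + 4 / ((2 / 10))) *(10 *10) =128851602781 / 119275520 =1080.29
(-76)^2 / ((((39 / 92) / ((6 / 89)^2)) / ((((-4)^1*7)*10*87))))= -155336509440 / 102973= -1508516.89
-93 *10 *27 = -25110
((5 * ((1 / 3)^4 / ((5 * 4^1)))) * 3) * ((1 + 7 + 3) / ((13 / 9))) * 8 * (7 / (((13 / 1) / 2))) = 308 / 507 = 0.61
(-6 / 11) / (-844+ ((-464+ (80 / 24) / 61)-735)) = 1098 / 4112449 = 0.00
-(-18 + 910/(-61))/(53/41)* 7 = 576296/3233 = 178.25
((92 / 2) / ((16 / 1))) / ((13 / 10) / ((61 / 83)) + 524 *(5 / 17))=119255 / 6466172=0.02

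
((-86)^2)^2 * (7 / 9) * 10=3829057120 / 9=425450791.11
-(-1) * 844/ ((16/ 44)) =2321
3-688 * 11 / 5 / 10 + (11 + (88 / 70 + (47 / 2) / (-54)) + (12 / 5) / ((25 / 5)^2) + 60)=-7223773 / 94500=-76.44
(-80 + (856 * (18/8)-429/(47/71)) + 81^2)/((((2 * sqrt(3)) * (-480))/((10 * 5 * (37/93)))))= -33731975 * sqrt(3)/629424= -92.82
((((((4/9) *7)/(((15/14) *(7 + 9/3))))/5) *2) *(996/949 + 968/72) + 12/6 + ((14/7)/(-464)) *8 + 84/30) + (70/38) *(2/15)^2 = 6.48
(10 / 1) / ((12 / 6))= 5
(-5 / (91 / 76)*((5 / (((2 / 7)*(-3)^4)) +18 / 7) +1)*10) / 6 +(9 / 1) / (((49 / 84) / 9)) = 17413586 / 154791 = 112.50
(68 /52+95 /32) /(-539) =-1779 /224224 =-0.01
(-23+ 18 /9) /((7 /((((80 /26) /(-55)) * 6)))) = 144 /143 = 1.01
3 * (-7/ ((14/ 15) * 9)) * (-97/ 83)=2.92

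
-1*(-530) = 530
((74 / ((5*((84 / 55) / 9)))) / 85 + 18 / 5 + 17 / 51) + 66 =50665 / 714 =70.96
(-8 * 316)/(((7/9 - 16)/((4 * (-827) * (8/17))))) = -602108928/2329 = -258526.80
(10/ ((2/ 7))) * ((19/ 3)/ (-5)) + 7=-37.33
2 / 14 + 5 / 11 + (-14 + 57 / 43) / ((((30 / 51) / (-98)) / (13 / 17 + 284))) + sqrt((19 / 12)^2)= 23890828289 / 39732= 601299.41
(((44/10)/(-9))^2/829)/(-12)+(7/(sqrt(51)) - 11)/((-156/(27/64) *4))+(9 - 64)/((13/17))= -4821338421427/67041561600 - 21 *sqrt(51)/226304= -71.92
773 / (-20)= -38.65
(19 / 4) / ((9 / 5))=95 / 36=2.64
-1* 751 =-751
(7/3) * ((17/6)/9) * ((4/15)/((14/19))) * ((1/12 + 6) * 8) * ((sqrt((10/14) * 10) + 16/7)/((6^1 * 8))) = 47158/76545 + 23579 * sqrt(14)/122472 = 1.34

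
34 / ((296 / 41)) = 697 / 148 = 4.71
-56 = -56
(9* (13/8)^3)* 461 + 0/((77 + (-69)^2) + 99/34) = 9115353/512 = 17803.42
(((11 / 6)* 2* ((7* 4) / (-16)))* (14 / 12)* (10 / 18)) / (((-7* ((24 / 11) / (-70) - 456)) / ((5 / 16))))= -741125 / 1820330496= -0.00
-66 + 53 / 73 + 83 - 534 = -37688 / 73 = -516.27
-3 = -3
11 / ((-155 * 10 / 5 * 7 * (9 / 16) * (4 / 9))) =-0.02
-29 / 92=-0.32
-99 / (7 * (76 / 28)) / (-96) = 33 / 608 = 0.05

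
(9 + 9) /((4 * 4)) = 9 /8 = 1.12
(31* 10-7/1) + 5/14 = 4247/14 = 303.36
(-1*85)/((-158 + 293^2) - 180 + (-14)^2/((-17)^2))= -4913/4942575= -0.00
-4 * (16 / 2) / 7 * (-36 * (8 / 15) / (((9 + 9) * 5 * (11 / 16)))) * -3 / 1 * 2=-16384 / 1925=-8.51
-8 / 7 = -1.14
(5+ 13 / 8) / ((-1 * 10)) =-53 / 80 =-0.66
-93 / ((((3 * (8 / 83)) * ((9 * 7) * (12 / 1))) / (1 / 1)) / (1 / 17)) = -2573 / 102816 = -0.03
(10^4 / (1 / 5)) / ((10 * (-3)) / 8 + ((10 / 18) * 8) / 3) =-1080000 / 49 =-22040.82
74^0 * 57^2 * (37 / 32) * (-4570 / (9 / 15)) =-457811175 / 16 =-28613198.44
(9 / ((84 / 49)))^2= 441 / 16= 27.56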